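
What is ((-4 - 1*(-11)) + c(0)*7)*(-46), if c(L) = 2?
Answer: -966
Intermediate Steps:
((-4 - 1*(-11)) + c(0)*7)*(-46) = ((-4 - 1*(-11)) + 2*7)*(-46) = ((-4 + 11) + 14)*(-46) = (7 + 14)*(-46) = 21*(-46) = -966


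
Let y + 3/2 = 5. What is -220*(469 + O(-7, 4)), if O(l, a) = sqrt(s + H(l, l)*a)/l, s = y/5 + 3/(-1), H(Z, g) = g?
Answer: -103180 + 22*I*sqrt(3030)/7 ≈ -1.0318e+5 + 173.0*I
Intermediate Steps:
y = 7/2 (y = -3/2 + 5 = 7/2 ≈ 3.5000)
s = -23/10 (s = (7/2)/5 + 3/(-1) = (7/2)*(1/5) + 3*(-1) = 7/10 - 3 = -23/10 ≈ -2.3000)
O(l, a) = sqrt(-23/10 + a*l)/l (O(l, a) = sqrt(-23/10 + l*a)/l = sqrt(-23/10 + a*l)/l)
-220*(469 + O(-7, 4)) = -220*(469 + (1/10)*sqrt(-230 + 100*4*(-7))/(-7)) = -220*(469 + (1/10)*(-1/7)*sqrt(-230 - 2800)) = -220*(469 + (1/10)*(-1/7)*sqrt(-3030)) = -220*(469 + (1/10)*(-1/7)*(I*sqrt(3030))) = -220*(469 - I*sqrt(3030)/70) = -103180 + 22*I*sqrt(3030)/7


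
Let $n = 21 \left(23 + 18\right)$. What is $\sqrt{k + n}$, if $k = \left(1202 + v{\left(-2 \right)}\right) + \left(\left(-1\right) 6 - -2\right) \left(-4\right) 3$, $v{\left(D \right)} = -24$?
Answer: $\sqrt{2087} \approx 45.684$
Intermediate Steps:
$k = 1226$ ($k = \left(1202 - 24\right) + \left(\left(-1\right) 6 - -2\right) \left(-4\right) 3 = 1178 + \left(-6 + 2\right) \left(-4\right) 3 = 1178 + \left(-4\right) \left(-4\right) 3 = 1178 + 16 \cdot 3 = 1178 + 48 = 1226$)
$n = 861$ ($n = 21 \cdot 41 = 861$)
$\sqrt{k + n} = \sqrt{1226 + 861} = \sqrt{2087}$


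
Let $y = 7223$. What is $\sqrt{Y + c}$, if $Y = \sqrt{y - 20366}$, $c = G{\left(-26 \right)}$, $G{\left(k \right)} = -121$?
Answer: $\sqrt{-121 + i \sqrt{13143}} \approx 4.7794 + 11.993 i$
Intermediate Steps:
$c = -121$
$Y = i \sqrt{13143}$ ($Y = \sqrt{7223 - 20366} = \sqrt{-13143} = i \sqrt{13143} \approx 114.64 i$)
$\sqrt{Y + c} = \sqrt{i \sqrt{13143} - 121} = \sqrt{-121 + i \sqrt{13143}}$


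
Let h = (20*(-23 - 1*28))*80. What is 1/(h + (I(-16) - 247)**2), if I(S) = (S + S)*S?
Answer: -1/11375 ≈ -8.7912e-5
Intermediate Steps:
I(S) = 2*S**2 (I(S) = (2*S)*S = 2*S**2)
h = -81600 (h = (20*(-23 - 28))*80 = (20*(-51))*80 = -1020*80 = -81600)
1/(h + (I(-16) - 247)**2) = 1/(-81600 + (2*(-16)**2 - 247)**2) = 1/(-81600 + (2*256 - 247)**2) = 1/(-81600 + (512 - 247)**2) = 1/(-81600 + 265**2) = 1/(-81600 + 70225) = 1/(-11375) = -1/11375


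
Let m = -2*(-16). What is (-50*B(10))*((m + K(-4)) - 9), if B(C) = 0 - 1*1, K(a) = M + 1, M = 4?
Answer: 1400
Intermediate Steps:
K(a) = 5 (K(a) = 4 + 1 = 5)
B(C) = -1 (B(C) = 0 - 1 = -1)
m = 32
(-50*B(10))*((m + K(-4)) - 9) = (-50*(-1))*((32 + 5) - 9) = 50*(37 - 9) = 50*28 = 1400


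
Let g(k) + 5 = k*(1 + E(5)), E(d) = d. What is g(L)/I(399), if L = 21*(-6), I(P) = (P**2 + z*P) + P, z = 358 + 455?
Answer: -761/483987 ≈ -0.0015724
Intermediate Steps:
z = 813
I(P) = P**2 + 814*P (I(P) = (P**2 + 813*P) + P = P**2 + 814*P)
L = -126
g(k) = -5 + 6*k (g(k) = -5 + k*(1 + 5) = -5 + k*6 = -5 + 6*k)
g(L)/I(399) = (-5 + 6*(-126))/((399*(814 + 399))) = (-5 - 756)/((399*1213)) = -761/483987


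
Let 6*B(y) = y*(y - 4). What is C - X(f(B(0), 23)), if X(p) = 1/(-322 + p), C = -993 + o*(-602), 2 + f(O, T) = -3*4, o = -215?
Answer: 43154833/336 ≈ 1.2844e+5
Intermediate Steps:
B(y) = y*(-4 + y)/6 (B(y) = (y*(y - 4))/6 = (y*(-4 + y))/6 = y*(-4 + y)/6)
f(O, T) = -14 (f(O, T) = -2 - 3*4 = -2 - 12 = -14)
C = 128437 (C = -993 - 215*(-602) = -993 + 129430 = 128437)
C - X(f(B(0), 23)) = 128437 - 1/(-322 - 14) = 128437 - 1/(-336) = 128437 - 1*(-1/336) = 128437 + 1/336 = 43154833/336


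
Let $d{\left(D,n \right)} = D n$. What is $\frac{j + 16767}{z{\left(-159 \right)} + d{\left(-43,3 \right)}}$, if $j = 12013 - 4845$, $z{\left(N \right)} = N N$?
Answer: $\frac{23935}{25152} \approx 0.95161$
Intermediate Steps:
$z{\left(N \right)} = N^{2}$
$j = 7168$
$\frac{j + 16767}{z{\left(-159 \right)} + d{\left(-43,3 \right)}} = \frac{7168 + 16767}{\left(-159\right)^{2} - 129} = \frac{23935}{25281 - 129} = \frac{23935}{25152}$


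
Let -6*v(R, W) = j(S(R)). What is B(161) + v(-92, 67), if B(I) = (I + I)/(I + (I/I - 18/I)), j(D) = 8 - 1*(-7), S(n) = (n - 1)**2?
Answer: -6659/13032 ≈ -0.51097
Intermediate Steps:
S(n) = (-1 + n)**2
j(D) = 15 (j(D) = 8 + 7 = 15)
v(R, W) = -5/2 (v(R, W) = -1/6*15 = -5/2)
B(I) = 2*I/(1 + I - 18/I) (B(I) = (2*I)/(I + (1 - 18/I)) = (2*I)/(1 + I - 18/I) = 2*I/(1 + I - 18/I))
B(161) + v(-92, 67) = 2*161**2/(-18 + 161 + 161**2) - 5/2 = 2*25921/(-18 + 161 + 25921) - 5/2 = 2*25921/26064 - 5/2 = 2*25921*(1/26064) - 5/2 = 25921/13032 - 5/2 = -6659/13032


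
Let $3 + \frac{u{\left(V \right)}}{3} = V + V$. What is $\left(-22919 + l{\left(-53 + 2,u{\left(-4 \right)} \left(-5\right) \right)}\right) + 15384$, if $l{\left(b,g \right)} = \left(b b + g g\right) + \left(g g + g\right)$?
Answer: $49681$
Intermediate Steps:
$u{\left(V \right)} = -9 + 6 V$ ($u{\left(V \right)} = -9 + 3 \left(V + V\right) = -9 + 3 \cdot 2 V = -9 + 6 V$)
$l{\left(b,g \right)} = g + b^{2} + 2 g^{2}$ ($l{\left(b,g \right)} = \left(b^{2} + g^{2}\right) + \left(g^{2} + g\right) = \left(b^{2} + g^{2}\right) + \left(g + g^{2}\right) = g + b^{2} + 2 g^{2}$)
$\left(-22919 + l{\left(-53 + 2,u{\left(-4 \right)} \left(-5\right) \right)}\right) + 15384 = \left(-22919 + \left(\left(-9 + 6 \left(-4\right)\right) \left(-5\right) + \left(-53 + 2\right)^{2} + 2 \left(\left(-9 + 6 \left(-4\right)\right) \left(-5\right)\right)^{2}\right)\right) + 15384 = \left(-22919 + \left(\left(-9 - 24\right) \left(-5\right) + \left(-51\right)^{2} + 2 \left(\left(-9 - 24\right) \left(-5\right)\right)^{2}\right)\right) + 15384 = \left(-22919 + \left(\left(-33\right) \left(-5\right) + 2601 + 2 \left(\left(-33\right) \left(-5\right)\right)^{2}\right)\right) + 15384 = \left(-22919 + \left(165 + 2601 + 2 \cdot 165^{2}\right)\right) + 15384 = \left(-22919 + \left(165 + 2601 + 2 \cdot 27225\right)\right) + 15384 = \left(-22919 + \left(165 + 2601 + 54450\right)\right) + 15384 = \left(-22919 + 57216\right) + 15384 = 34297 + 15384 = 49681$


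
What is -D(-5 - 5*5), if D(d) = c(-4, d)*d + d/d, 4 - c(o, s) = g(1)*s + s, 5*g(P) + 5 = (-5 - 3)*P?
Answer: -1321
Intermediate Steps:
g(P) = -1 - 8*P/5 (g(P) = -1 + ((-5 - 3)*P)/5 = -1 + (-8*P)/5 = -1 - 8*P/5)
c(o, s) = 4 + 8*s/5 (c(o, s) = 4 - ((-1 - 8/5*1)*s + s) = 4 - ((-1 - 8/5)*s + s) = 4 - (-13*s/5 + s) = 4 - (-8)*s/5 = 4 + 8*s/5)
D(d) = 1 + d*(4 + 8*d/5) (D(d) = (4 + 8*d/5)*d + d/d = d*(4 + 8*d/5) + 1 = 1 + d*(4 + 8*d/5))
-D(-5 - 5*5) = -(1 + 4*(-5 - 5*5)*(5 + 2*(-5 - 5*5))/5) = -(1 + 4*(-5 - 25)*(5 + 2*(-5 - 25))/5) = -(1 + (⅘)*(-30)*(5 + 2*(-30))) = -(1 + (⅘)*(-30)*(5 - 60)) = -(1 + (⅘)*(-30)*(-55)) = -(1 + 1320) = -1*1321 = -1321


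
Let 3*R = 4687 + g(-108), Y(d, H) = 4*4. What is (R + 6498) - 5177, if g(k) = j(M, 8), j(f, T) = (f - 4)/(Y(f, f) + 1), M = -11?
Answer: 147035/51 ≈ 2883.0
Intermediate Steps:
Y(d, H) = 16
j(f, T) = -4/17 + f/17 (j(f, T) = (f - 4)/(16 + 1) = (-4 + f)/17 = (-4 + f)*(1/17) = -4/17 + f/17)
g(k) = -15/17 (g(k) = -4/17 + (1/17)*(-11) = -4/17 - 11/17 = -15/17)
R = 79664/51 (R = (4687 - 15/17)/3 = (1/3)*(79664/17) = 79664/51 ≈ 1562.0)
(R + 6498) - 5177 = (79664/51 + 6498) - 5177 = 411062/51 - 5177 = 147035/51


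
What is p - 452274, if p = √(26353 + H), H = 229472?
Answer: -452274 + 15*√1137 ≈ -4.5177e+5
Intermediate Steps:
p = 15*√1137 (p = √(26353 + 229472) = √255825 = 15*√1137 ≈ 505.79)
p - 452274 = 15*√1137 - 452274 = -452274 + 15*√1137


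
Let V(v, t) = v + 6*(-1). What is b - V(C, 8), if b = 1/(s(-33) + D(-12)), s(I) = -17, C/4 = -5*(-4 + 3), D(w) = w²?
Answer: -1777/127 ≈ -13.992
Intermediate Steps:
C = 20 (C = 4*(-5*(-4 + 3)) = 4*(-5*(-1)) = 4*5 = 20)
V(v, t) = -6 + v (V(v, t) = v - 6 = -6 + v)
b = 1/127 (b = 1/(-17 + (-12)²) = 1/(-17 + 144) = 1/127 ≈ 0.0078740)
b - V(C, 8) = 1/127 - (-6 + 20) = 1/127 - 1*14 = 1/127 - 14 = -1777/127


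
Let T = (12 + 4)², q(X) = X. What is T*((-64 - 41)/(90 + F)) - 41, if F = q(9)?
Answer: -10313/33 ≈ -312.52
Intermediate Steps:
F = 9
T = 256 (T = 16² = 256)
T*((-64 - 41)/(90 + F)) - 41 = 256*((-64 - 41)/(90 + 9)) - 41 = 256*(-105/99) - 41 = 256*(-105*1/99) - 41 = 256*(-35/33) - 41 = -8960/33 - 41 = -10313/33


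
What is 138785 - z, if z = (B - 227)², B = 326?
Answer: 128984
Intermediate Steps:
z = 9801 (z = (326 - 227)² = 99² = 9801)
138785 - z = 138785 - 1*9801 = 138785 - 9801 = 128984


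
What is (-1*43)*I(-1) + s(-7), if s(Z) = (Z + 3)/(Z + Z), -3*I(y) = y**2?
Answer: 307/21 ≈ 14.619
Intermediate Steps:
I(y) = -y**2/3
s(Z) = (3 + Z)/(2*Z) (s(Z) = (3 + Z)/((2*Z)) = (3 + Z)*(1/(2*Z)) = (3 + Z)/(2*Z))
(-1*43)*I(-1) + s(-7) = (-1*43)*(-1/3*(-1)**2) + (1/2)*(3 - 7)/(-7) = -(-43)/3 + (1/2)*(-1/7)*(-4) = -43*(-1/3) + 2/7 = 43/3 + 2/7 = 307/21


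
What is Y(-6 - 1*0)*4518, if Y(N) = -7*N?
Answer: 189756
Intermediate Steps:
Y(-6 - 1*0)*4518 = -7*(-6 - 1*0)*4518 = -7*(-6 + 0)*4518 = -7*(-6)*4518 = 42*4518 = 189756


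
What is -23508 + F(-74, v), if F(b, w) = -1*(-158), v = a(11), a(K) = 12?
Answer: -23350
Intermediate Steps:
v = 12
F(b, w) = 158
-23508 + F(-74, v) = -23508 + 158 = -23350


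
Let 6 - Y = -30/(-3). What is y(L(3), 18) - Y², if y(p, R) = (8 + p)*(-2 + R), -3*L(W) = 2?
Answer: 304/3 ≈ 101.33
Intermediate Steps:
L(W) = -⅔ (L(W) = -⅓*2 = -⅔)
y(p, R) = (-2 + R)*(8 + p)
Y = -4 (Y = 6 - (-5)*6/(-3) = 6 - (-5)*6*(-⅓) = 6 - (-5)*(-2) = 6 - 1*10 = 6 - 10 = -4)
y(L(3), 18) - Y² = (-16 - 2*(-⅔) + 8*18 + 18*(-⅔)) - 1*(-4)² = (-16 + 4/3 + 144 - 12) - 1*16 = 352/3 - 16 = 304/3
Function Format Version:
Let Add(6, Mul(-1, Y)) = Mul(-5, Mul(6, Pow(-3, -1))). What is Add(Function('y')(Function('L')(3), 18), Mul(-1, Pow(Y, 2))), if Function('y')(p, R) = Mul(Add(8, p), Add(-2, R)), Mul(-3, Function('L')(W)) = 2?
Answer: Rational(304, 3) ≈ 101.33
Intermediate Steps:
Function('L')(W) = Rational(-2, 3) (Function('L')(W) = Mul(Rational(-1, 3), 2) = Rational(-2, 3))
Function('y')(p, R) = Mul(Add(-2, R), Add(8, p))
Y = -4 (Y = Add(6, Mul(-1, Mul(-5, Mul(6, Pow(-3, -1))))) = Add(6, Mul(-1, Mul(-5, Mul(6, Rational(-1, 3))))) = Add(6, Mul(-1, Mul(-5, -2))) = Add(6, Mul(-1, 10)) = Add(6, -10) = -4)
Add(Function('y')(Function('L')(3), 18), Mul(-1, Pow(Y, 2))) = Add(Add(-16, Mul(-2, Rational(-2, 3)), Mul(8, 18), Mul(18, Rational(-2, 3))), Mul(-1, Pow(-4, 2))) = Add(Add(-16, Rational(4, 3), 144, -12), Mul(-1, 16)) = Add(Rational(352, 3), -16) = Rational(304, 3)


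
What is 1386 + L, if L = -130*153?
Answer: -18504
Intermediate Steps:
L = -19890
1386 + L = 1386 - 19890 = -18504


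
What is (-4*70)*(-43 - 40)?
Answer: 23240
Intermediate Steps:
(-4*70)*(-43 - 40) = -280*(-83) = 23240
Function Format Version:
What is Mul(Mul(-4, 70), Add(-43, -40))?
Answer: 23240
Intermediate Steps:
Mul(Mul(-4, 70), Add(-43, -40)) = Mul(-280, -83) = 23240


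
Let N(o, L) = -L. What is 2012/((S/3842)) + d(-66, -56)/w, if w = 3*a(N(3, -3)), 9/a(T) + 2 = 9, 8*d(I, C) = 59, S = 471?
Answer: 556632329/33912 ≈ 16414.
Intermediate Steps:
d(I, C) = 59/8 (d(I, C) = (1/8)*59 = 59/8)
a(T) = 9/7 (a(T) = 9/(-2 + 9) = 9/7)
w = 27/7 (w = 3*(9/7) = 27/7 ≈ 3.8571)
2012/((S/3842)) + d(-66, -56)/w = 2012/((471/3842)) + 59/(8*(27/7)) = 2012/((471*(1/3842))) + (59/8)*(7/27) = 2012/(471/3842) + 413/216 = 2012*(3842/471) + 413/216 = 7730104/471 + 413/216 = 556632329/33912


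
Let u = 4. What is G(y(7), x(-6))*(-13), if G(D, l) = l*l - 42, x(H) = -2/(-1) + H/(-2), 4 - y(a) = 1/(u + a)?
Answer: 221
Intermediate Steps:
y(a) = 4 - 1/(4 + a)
x(H) = 2 - H/2 (x(H) = -2*(-1) + H*(-1/2) = 2 - H/2)
G(D, l) = -42 + l**2 (G(D, l) = l**2 - 42 = -42 + l**2)
G(y(7), x(-6))*(-13) = (-42 + (2 - 1/2*(-6))**2)*(-13) = (-42 + (2 + 3)**2)*(-13) = (-42 + 5**2)*(-13) = (-42 + 25)*(-13) = -17*(-13) = 221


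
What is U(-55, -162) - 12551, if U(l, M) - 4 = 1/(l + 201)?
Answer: -1831861/146 ≈ -12547.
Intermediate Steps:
U(l, M) = 4 + 1/(201 + l) (U(l, M) = 4 + 1/(l + 201) = 4 + 1/(201 + l))
U(-55, -162) - 12551 = (805 + 4*(-55))/(201 - 55) - 12551 = (805 - 220)/146 - 12551 = (1/146)*585 - 12551 = 585/146 - 12551 = -1831861/146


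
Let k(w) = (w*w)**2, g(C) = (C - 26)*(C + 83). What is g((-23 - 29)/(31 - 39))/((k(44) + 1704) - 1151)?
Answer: -6981/14994596 ≈ -0.00046557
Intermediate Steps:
g(C) = (-26 + C)*(83 + C)
k(w) = w**4 (k(w) = (w**2)**2 = w**4)
g((-23 - 29)/(31 - 39))/((k(44) + 1704) - 1151) = (-2158 + ((-23 - 29)/(31 - 39))**2 + 57*((-23 - 29)/(31 - 39)))/((44**4 + 1704) - 1151) = (-2158 + (-52/(-8))**2 + 57*(-52/(-8)))/((3748096 + 1704) - 1151) = (-2158 + (-52*(-1/8))**2 + 57*(-52*(-1/8)))/(3749800 - 1151) = (-2158 + (13/2)**2 + 57*(13/2))/3748649 = (-2158 + 169/4 + 741/2)*(1/3748649) = -6981/4*1/3748649 = -6981/14994596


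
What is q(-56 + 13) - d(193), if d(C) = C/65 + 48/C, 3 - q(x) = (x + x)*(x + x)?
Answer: -92785554/12545 ≈ -7396.2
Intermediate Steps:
q(x) = 3 - 4*x**2 (q(x) = 3 - (x + x)*(x + x) = 3 - 2*x*2*x = 3 - 4*x**2)
d(C) = 48/C + C/65 (d(C) = C*(1/65) + 48/C = C/65 + 48/C = 48/C + C/65)
q(-56 + 13) - d(193) = (3 - 4*(-56 + 13)**2) - (48/193 + (1/65)*193) = (3 - 4*(-43)**2) - (48*(1/193) + 193/65) = (3 - 4*1849) - (48/193 + 193/65) = (3 - 7396) - 1*40369/12545 = -7393 - 40369/12545 = -92785554/12545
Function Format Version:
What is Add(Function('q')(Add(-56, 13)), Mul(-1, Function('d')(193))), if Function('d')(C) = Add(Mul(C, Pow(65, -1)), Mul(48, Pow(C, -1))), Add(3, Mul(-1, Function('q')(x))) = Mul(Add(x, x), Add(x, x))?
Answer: Rational(-92785554, 12545) ≈ -7396.2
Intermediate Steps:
Function('q')(x) = Add(3, Mul(-4, Pow(x, 2))) (Function('q')(x) = Add(3, Mul(-1, Mul(Add(x, x), Add(x, x)))) = Add(3, Mul(-1, Mul(Mul(2, x), Mul(2, x)))) = Add(3, Mul(-1, Mul(4, Pow(x, 2)))) = Add(3, Mul(-4, Pow(x, 2))))
Function('d')(C) = Add(Mul(48, Pow(C, -1)), Mul(Rational(1, 65), C)) (Function('d')(C) = Add(Mul(C, Rational(1, 65)), Mul(48, Pow(C, -1))) = Add(Mul(Rational(1, 65), C), Mul(48, Pow(C, -1))) = Add(Mul(48, Pow(C, -1)), Mul(Rational(1, 65), C)))
Add(Function('q')(Add(-56, 13)), Mul(-1, Function('d')(193))) = Add(Add(3, Mul(-4, Pow(Add(-56, 13), 2))), Mul(-1, Add(Mul(48, Pow(193, -1)), Mul(Rational(1, 65), 193)))) = Add(Add(3, Mul(-4, Pow(-43, 2))), Mul(-1, Add(Mul(48, Rational(1, 193)), Rational(193, 65)))) = Add(Add(3, Mul(-4, 1849)), Mul(-1, Add(Rational(48, 193), Rational(193, 65)))) = Add(Add(3, -7396), Mul(-1, Rational(40369, 12545))) = Add(-7393, Rational(-40369, 12545)) = Rational(-92785554, 12545)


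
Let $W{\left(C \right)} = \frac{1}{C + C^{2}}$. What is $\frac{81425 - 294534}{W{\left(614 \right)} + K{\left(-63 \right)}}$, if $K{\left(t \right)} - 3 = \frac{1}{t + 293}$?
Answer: $- \frac{925429029135}{13046437} \approx -70934.0$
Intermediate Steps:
$K{\left(t \right)} = 3 + \frac{1}{293 + t}$ ($K{\left(t \right)} = 3 + \frac{1}{t + 293} = 3 + \frac{1}{293 + t}$)
$\frac{81425 - 294534}{W{\left(614 \right)} + K{\left(-63 \right)}} = \frac{81425 - 294534}{\frac{1}{614 \left(1 + 614\right)} + \frac{880 + 3 \left(-63\right)}{293 - 63}} = - \frac{213109}{\frac{1}{614 \cdot 615} + \frac{880 - 189}{230}} = - \frac{213109}{\frac{1}{614} \cdot \frac{1}{615} + \frac{1}{230} \cdot 691} = - \frac{213109}{\frac{1}{377610} + \frac{691}{230}} = - \frac{213109}{\frac{13046437}{4342515}} = \left(-213109\right) \frac{4342515}{13046437} = - \frac{925429029135}{13046437}$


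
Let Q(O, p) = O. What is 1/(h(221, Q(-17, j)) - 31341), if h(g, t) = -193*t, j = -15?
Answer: -1/28060 ≈ -3.5638e-5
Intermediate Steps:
1/(h(221, Q(-17, j)) - 31341) = 1/(-193*(-17) - 31341) = 1/(3281 - 31341) = 1/(-28060) = -1/28060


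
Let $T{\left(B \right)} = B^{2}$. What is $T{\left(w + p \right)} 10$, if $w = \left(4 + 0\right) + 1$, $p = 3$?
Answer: $640$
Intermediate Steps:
$w = 5$ ($w = 4 + 1 = 5$)
$T{\left(w + p \right)} 10 = \left(5 + 3\right)^{2} \cdot 10 = 8^{2} \cdot 10 = 64 \cdot 10 = 640$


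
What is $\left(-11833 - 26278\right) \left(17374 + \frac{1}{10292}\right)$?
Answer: $- \frac{6814750208199}{10292} \approx -6.6214 \cdot 10^{8}$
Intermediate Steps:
$\left(-11833 - 26278\right) \left(17374 + \frac{1}{10292}\right) = - 38111 \left(17374 + \frac{1}{10292}\right) = \left(-38111\right) \frac{178813209}{10292} = - \frac{6814750208199}{10292}$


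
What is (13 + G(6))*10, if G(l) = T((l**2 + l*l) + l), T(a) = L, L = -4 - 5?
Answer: 40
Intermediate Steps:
L = -9
T(a) = -9
G(l) = -9
(13 + G(6))*10 = (13 - 9)*10 = 4*10 = 40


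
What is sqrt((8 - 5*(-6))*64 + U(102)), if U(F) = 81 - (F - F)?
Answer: sqrt(2513) ≈ 50.130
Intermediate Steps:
U(F) = 81 (U(F) = 81 - 1*0 = 81 + 0 = 81)
sqrt((8 - 5*(-6))*64 + U(102)) = sqrt((8 - 5*(-6))*64 + 81) = sqrt((8 + 30)*64 + 81) = sqrt(38*64 + 81) = sqrt(2432 + 81) = sqrt(2513)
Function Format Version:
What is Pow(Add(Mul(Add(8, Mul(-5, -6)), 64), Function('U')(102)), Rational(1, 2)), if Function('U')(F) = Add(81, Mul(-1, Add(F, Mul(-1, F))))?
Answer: Pow(2513, Rational(1, 2)) ≈ 50.130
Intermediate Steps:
Function('U')(F) = 81 (Function('U')(F) = Add(81, Mul(-1, 0)) = Add(81, 0) = 81)
Pow(Add(Mul(Add(8, Mul(-5, -6)), 64), Function('U')(102)), Rational(1, 2)) = Pow(Add(Mul(Add(8, Mul(-5, -6)), 64), 81), Rational(1, 2)) = Pow(Add(Mul(Add(8, 30), 64), 81), Rational(1, 2)) = Pow(Add(Mul(38, 64), 81), Rational(1, 2)) = Pow(Add(2432, 81), Rational(1, 2)) = Pow(2513, Rational(1, 2))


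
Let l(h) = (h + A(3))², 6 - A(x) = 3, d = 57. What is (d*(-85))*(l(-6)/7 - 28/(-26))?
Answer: -1041675/91 ≈ -11447.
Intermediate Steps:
A(x) = 3 (A(x) = 6 - 1*3 = 6 - 3 = 3)
l(h) = (3 + h)² (l(h) = (h + 3)² = (3 + h)²)
(d*(-85))*(l(-6)/7 - 28/(-26)) = (57*(-85))*((3 - 6)²/7 - 28/(-26)) = -4845*((-3)²*(⅐) - 28*(-1/26)) = -4845*(9*(⅐) + 14/13) = -4845*(9/7 + 14/13) = -4845*215/91 = -1041675/91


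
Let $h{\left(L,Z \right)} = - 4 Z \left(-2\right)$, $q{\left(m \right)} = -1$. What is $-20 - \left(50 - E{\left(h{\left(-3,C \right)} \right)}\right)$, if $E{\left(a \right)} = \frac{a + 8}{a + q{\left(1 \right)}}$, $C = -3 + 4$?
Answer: $- \frac{474}{7} \approx -67.714$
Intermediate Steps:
$C = 1$
$h{\left(L,Z \right)} = 8 Z$
$E{\left(a \right)} = \frac{8 + a}{-1 + a}$ ($E{\left(a \right)} = \frac{a + 8}{a - 1} = \frac{8 + a}{-1 + a}$)
$-20 - \left(50 - E{\left(h{\left(-3,C \right)} \right)}\right) = -20 - \left(50 - \frac{8 + 8 \cdot 1}{-1 + 8 \cdot 1}\right) = -20 - \left(50 - \frac{8 + 8}{-1 + 8}\right) = -20 - \left(50 - \frac{1}{7} \cdot 16\right) = -20 - \left(50 - \frac{16}{7}\right) = -20 - \frac{334}{7} = - \frac{474}{7}$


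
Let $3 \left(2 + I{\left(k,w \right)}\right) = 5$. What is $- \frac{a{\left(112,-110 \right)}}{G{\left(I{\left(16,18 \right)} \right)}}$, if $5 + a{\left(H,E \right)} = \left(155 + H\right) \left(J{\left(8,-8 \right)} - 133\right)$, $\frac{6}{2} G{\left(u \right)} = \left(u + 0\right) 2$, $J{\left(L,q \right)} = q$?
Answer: $-169434$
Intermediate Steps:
$I{\left(k,w \right)} = - \frac{1}{3}$ ($I{\left(k,w \right)} = -2 + \frac{1}{3} \cdot 5 = -2 + \frac{5}{3} = - \frac{1}{3}$)
$G{\left(u \right)} = \frac{2 u}{3}$ ($G{\left(u \right)} = \frac{\left(u + 0\right) 2}{3} = \frac{u 2}{3} = \frac{2 u}{3}$)
$a{\left(H,E \right)} = -21860 - 141 H$ ($a{\left(H,E \right)} = -5 + \left(155 + H\right) \left(-8 - 133\right) = -5 + \left(155 + H\right) \left(-141\right) = -5 - \left(21855 + 141 H\right) = -21860 - 141 H$)
$- \frac{a{\left(112,-110 \right)}}{G{\left(I{\left(16,18 \right)} \right)}} = - \frac{-21860 - 15792}{\frac{2}{3} \left(- \frac{1}{3}\right)} = - \frac{-21860 - 15792}{- \frac{2}{9}} = - \frac{\left(-37652\right) \left(-9\right)}{2} = \left(-1\right) 169434 = -169434$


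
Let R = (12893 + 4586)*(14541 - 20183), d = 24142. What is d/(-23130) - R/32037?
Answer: 380037770681/123502635 ≈ 3077.2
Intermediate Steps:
R = -98616518 (R = 17479*(-5642) = -98616518)
d/(-23130) - R/32037 = 24142/(-23130) - 1*(-98616518)/32037 = 24142*(-1/23130) + 98616518*(1/32037) = -12071/11565 + 98616518/32037 = 380037770681/123502635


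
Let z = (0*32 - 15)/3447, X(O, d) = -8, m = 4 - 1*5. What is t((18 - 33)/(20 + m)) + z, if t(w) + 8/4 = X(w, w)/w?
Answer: 15567/1915 ≈ 8.1290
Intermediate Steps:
m = -1 (m = 4 - 5 = -1)
t(w) = -2 - 8/w
z = -5/1149 (z = (0 - 15)*(1/3447) = -15*1/3447 = -5/1149 ≈ -0.0043516)
t((18 - 33)/(20 + m)) + z = (-2 - 8*(20 - 1)/(18 - 33)) - 5/1149 = (-2 - 8/((-15/19))) - 5/1149 = (-2 - 8/((-15*1/19))) - 5/1149 = (-2 - 8/(-15/19)) - 5/1149 = (-2 - 8*(-19/15)) - 5/1149 = (-2 + 152/15) - 5/1149 = 122/15 - 5/1149 = 15567/1915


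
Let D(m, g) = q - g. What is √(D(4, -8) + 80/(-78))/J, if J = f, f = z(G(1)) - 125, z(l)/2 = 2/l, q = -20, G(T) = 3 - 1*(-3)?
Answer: -2*I*√4953/4849 ≈ -0.029028*I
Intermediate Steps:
G(T) = 6 (G(T) = 3 + 3 = 6)
z(l) = 4/l (z(l) = 2*(2/l) = 4/l)
D(m, g) = -20 - g
f = -373/3 (f = 4/6 - 125 = 4*(⅙) - 125 = ⅔ - 125 = -373/3 ≈ -124.33)
J = -373/3 ≈ -124.33
√(D(4, -8) + 80/(-78))/J = √((-20 - 1*(-8)) + 80/(-78))/(-373/3) = √((-20 + 8) + 80*(-1/78))*(-3/373) = √(-12 - 40/39)*(-3/373) = √(-508/39)*(-3/373) = (2*I*√4953/39)*(-3/373) = -2*I*√4953/4849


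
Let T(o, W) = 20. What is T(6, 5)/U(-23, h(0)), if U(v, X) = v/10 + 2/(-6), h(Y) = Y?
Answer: -600/79 ≈ -7.5949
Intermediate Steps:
U(v, X) = -⅓ + v/10 (U(v, X) = v*(⅒) + 2*(-⅙) = v/10 - ⅓ = -⅓ + v/10)
T(6, 5)/U(-23, h(0)) = 20/(-⅓ + (⅒)*(-23)) = 20/(-⅓ - 23/10) = 20/(-79/30) = 20*(-30/79) = -600/79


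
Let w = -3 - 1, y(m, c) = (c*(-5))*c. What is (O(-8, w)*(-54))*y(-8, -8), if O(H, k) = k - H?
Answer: 69120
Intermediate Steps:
y(m, c) = -5*c**2 (y(m, c) = (-5*c)*c = -5*c**2)
w = -4
(O(-8, w)*(-54))*y(-8, -8) = ((-4 - 1*(-8))*(-54))*(-5*(-8)**2) = ((-4 + 8)*(-54))*(-5*64) = (4*(-54))*(-320) = -216*(-320) = 69120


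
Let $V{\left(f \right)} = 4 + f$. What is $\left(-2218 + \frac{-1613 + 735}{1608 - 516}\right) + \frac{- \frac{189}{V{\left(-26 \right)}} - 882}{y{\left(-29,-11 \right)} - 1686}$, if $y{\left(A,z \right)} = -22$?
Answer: $- \frac{53292263}{24024} \approx -2218.3$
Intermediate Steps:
$\left(-2218 + \frac{-1613 + 735}{1608 - 516}\right) + \frac{- \frac{189}{V{\left(-26 \right)}} - 882}{y{\left(-29,-11 \right)} - 1686} = \left(-2218 + \frac{-1613 + 735}{1608 - 516}\right) + \frac{- \frac{189}{4 - 26} - 882}{-22 - 1686} = \left(-2218 - \frac{878}{1092}\right) + \frac{- \frac{189}{-22} - 882}{-1708} = \left(-2218 - \frac{439}{546}\right) + \left(\left(-189\right) \left(- \frac{1}{22}\right) - 882\right) \left(- \frac{1}{1708}\right) = \left(-2218 - \frac{439}{546}\right) + \left(\frac{189}{22} - 882\right) \left(- \frac{1}{1708}\right) = - \frac{1211467}{546} - - \frac{45}{88} = - \frac{1211467}{546} + \frac{45}{88} = - \frac{53292263}{24024}$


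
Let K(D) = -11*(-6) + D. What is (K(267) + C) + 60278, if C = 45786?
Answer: 106397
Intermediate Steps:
K(D) = 66 + D
(K(267) + C) + 60278 = ((66 + 267) + 45786) + 60278 = (333 + 45786) + 60278 = 46119 + 60278 = 106397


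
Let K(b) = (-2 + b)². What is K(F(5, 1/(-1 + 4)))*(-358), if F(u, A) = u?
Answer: -3222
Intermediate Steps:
K(F(5, 1/(-1 + 4)))*(-358) = (-2 + 5)²*(-358) = 3²*(-358) = 9*(-358) = -3222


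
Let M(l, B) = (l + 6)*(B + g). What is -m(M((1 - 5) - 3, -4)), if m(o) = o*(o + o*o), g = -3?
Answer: -392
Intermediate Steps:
M(l, B) = (-3 + B)*(6 + l) (M(l, B) = (l + 6)*(B - 3) = (6 + l)*(-3 + B) = (-3 + B)*(6 + l))
m(o) = o*(o + o²)
-m(M((1 - 5) - 3, -4)) = -(-18 - 3*((1 - 5) - 3) + 6*(-4) - 4*((1 - 5) - 3))²*(1 + (-18 - 3*((1 - 5) - 3) + 6*(-4) - 4*((1 - 5) - 3))) = -(-18 - 3*(-4 - 3) - 24 - 4*(-4 - 3))²*(1 + (-18 - 3*(-4 - 3) - 24 - 4*(-4 - 3))) = -(-18 - 3*(-7) - 24 - 4*(-7))²*(1 + (-18 - 3*(-7) - 24 - 4*(-7))) = -(-18 + 21 - 24 + 28)²*(1 + (-18 + 21 - 24 + 28)) = -7²*(1 + 7) = -49*8 = -1*392 = -392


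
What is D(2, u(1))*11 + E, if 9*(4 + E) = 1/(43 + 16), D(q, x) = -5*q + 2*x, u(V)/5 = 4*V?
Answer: 173107/531 ≈ 326.00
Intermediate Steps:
u(V) = 20*V (u(V) = 5*(4*V) = 20*V)
E = -2123/531 (E = -4 + 1/(9*(43 + 16)) = -4 + (⅑)/59 = -4 + (⅑)*(1/59) = -4 + 1/531 = -2123/531 ≈ -3.9981)
D(2, u(1))*11 + E = (-5*2 + 2*(20*1))*11 - 2123/531 = (-10 + 2*20)*11 - 2123/531 = (-10 + 40)*11 - 2123/531 = 30*11 - 2123/531 = 330 - 2123/531 = 173107/531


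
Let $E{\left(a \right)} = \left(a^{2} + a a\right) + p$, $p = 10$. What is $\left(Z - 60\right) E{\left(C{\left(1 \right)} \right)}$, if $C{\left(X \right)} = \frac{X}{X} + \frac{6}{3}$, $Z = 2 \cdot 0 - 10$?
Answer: $-1960$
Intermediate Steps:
$Z = -10$ ($Z = 0 - 10 = -10$)
$C{\left(X \right)} = 3$ ($C{\left(X \right)} = 1 + 6 \cdot \frac{1}{3} = 1 + 2 = 3$)
$E{\left(a \right)} = 10 + 2 a^{2}$ ($E{\left(a \right)} = \left(a^{2} + a a\right) + 10 = \left(a^{2} + a^{2}\right) + 10 = 2 a^{2} + 10 = 10 + 2 a^{2}$)
$\left(Z - 60\right) E{\left(C{\left(1 \right)} \right)} = \left(-10 - 60\right) \left(10 + 2 \cdot 3^{2}\right) = - 70 \left(10 + 2 \cdot 9\right) = - 70 \left(10 + 18\right) = \left(-70\right) 28 = -1960$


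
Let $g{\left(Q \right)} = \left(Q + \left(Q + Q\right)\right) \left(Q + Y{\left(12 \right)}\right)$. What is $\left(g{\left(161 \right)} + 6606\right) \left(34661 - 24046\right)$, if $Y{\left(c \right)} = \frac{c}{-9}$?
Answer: $888740875$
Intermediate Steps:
$Y{\left(c \right)} = - \frac{c}{9}$ ($Y{\left(c \right)} = c \left(- \frac{1}{9}\right) = - \frac{c}{9}$)
$g{\left(Q \right)} = 3 Q \left(- \frac{4}{3} + Q\right)$ ($g{\left(Q \right)} = \left(Q + \left(Q + Q\right)\right) \left(Q - \frac{4}{3}\right) = \left(Q + 2 Q\right) \left(Q - \frac{4}{3}\right) = 3 Q \left(- \frac{4}{3} + Q\right)$)
$\left(g{\left(161 \right)} + 6606\right) \left(34661 - 24046\right) = \left(161 \left(-4 + 3 \cdot 161\right) + 6606\right) \left(34661 - 24046\right) = \left(161 \left(-4 + 483\right) + 6606\right) 10615 = \left(161 \cdot 479 + 6606\right) 10615 = \left(77119 + 6606\right) 10615 = 83725 \cdot 10615 = 888740875$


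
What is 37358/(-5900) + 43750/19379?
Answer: -232917841/57168050 ≈ -4.0743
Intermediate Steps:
37358/(-5900) + 43750/19379 = 37358*(-1/5900) + 43750*(1/19379) = -18679/2950 + 43750/19379 = -232917841/57168050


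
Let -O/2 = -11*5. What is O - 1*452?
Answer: -342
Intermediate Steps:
O = 110 (O = -(-22)*5 = -2*(-55) = 110)
O - 1*452 = 110 - 1*452 = 110 - 452 = -342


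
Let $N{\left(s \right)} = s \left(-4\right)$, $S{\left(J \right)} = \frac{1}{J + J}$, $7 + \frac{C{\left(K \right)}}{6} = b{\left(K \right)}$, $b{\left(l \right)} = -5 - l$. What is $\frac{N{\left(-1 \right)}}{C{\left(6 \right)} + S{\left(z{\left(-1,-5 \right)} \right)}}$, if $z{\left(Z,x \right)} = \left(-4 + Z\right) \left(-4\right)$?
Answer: $- \frac{160}{4319} \approx -0.037046$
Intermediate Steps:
$C{\left(K \right)} = -72 - 6 K$ ($C{\left(K \right)} = -42 + 6 \left(-5 - K\right) = -42 - \left(30 + 6 K\right) = -72 - 6 K$)
$z{\left(Z,x \right)} = 16 - 4 Z$
$S{\left(J \right)} = \frac{1}{2 J}$
$N{\left(s \right)} = - 4 s$
$\frac{N{\left(-1 \right)}}{C{\left(6 \right)} + S{\left(z{\left(-1,-5 \right)} \right)}} = \frac{\left(-4\right) \left(-1\right)}{\left(-72 - 36\right) + \frac{1}{2 \left(16 - -4\right)}} = \frac{1}{\left(-72 - 36\right) + \frac{1}{2 \left(16 + 4\right)}} 4 = \frac{1}{-108 + \frac{1}{2 \cdot 20}} \cdot 4 = \frac{1}{-108 + \frac{1}{2} \cdot \frac{1}{20}} \cdot 4 = \frac{1}{-108 + \frac{1}{40}} \cdot 4 = \frac{1}{- \frac{4319}{40}} \cdot 4 = \left(- \frac{40}{4319}\right) 4 = - \frac{160}{4319}$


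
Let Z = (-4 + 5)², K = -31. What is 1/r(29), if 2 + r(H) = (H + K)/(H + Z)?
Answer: -15/31 ≈ -0.48387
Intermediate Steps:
Z = 1 (Z = 1² = 1)
r(H) = -2 + (-31 + H)/(1 + H) (r(H) = -2 + (H - 31)/(H + 1) = -2 + (-31 + H)/(1 + H))
1/r(29) = 1/((-33 - 1*29)/(1 + 29)) = 1/((-33 - 29)/30) = 1/((1/30)*(-62)) = 1/(-31/15) = -15/31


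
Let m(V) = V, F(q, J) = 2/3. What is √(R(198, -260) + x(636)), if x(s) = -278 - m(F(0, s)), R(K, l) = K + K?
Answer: 4*√66/3 ≈ 10.832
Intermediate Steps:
F(q, J) = ⅔ (F(q, J) = 2*(⅓) = ⅔)
R(K, l) = 2*K
x(s) = -836/3 (x(s) = -278 - 1*⅔ = -278 - ⅔ = -836/3)
√(R(198, -260) + x(636)) = √(2*198 - 836/3) = √(396 - 836/3) = √(352/3) = 4*√66/3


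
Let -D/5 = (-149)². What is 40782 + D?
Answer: -70223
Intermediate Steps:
D = -111005 (D = -5*(-149)² = -5*22201 = -111005)
40782 + D = 40782 - 111005 = -70223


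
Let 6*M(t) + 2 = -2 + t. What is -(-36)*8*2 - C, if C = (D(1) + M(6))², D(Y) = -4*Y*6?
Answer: 143/9 ≈ 15.889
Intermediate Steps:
M(t) = -⅔ + t/6 (M(t) = -⅓ + (-2 + t)/6 = -⅓ + (-⅓ + t/6) = -⅔ + t/6)
D(Y) = -24*Y
C = 5041/9 (C = (-24*1 + (-⅔ + (⅙)*6))² = (-24 + (-⅔ + 1))² = (-24 + ⅓)² = (-71/3)² = 5041/9 ≈ 560.11)
-(-36)*8*2 - C = -(-36)*8*2 - 1*5041/9 = -36*(-8)*2 - 5041/9 = 288*2 - 5041/9 = 576 - 5041/9 = 143/9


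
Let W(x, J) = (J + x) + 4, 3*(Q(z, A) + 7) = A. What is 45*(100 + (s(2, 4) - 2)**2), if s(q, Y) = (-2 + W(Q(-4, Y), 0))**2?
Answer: 93545/9 ≈ 10394.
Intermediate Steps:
Q(z, A) = -7 + A/3
W(x, J) = 4 + J + x
s(q, Y) = (-5 + Y/3)**2 (s(q, Y) = (-2 + (4 + 0 + (-7 + Y/3)))**2 = (-2 + (-3 + Y/3))**2 = (-5 + Y/3)**2)
45*(100 + (s(2, 4) - 2)**2) = 45*(100 + ((-15 + 4)**2/9 - 2)**2) = 45*(100 + ((1/9)*(-11)**2 - 2)**2) = 45*(100 + ((1/9)*121 - 2)**2) = 45*(100 + (121/9 - 2)**2) = 45*(100 + (103/9)**2) = 45*(100 + 10609/81) = 45*(18709/81) = 93545/9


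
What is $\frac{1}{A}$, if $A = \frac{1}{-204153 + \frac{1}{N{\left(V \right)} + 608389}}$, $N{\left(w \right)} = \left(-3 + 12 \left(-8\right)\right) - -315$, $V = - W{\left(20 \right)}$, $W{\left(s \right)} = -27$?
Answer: $- \frac{124248536564}{608605} \approx -2.0415 \cdot 10^{5}$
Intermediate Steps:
$V = 27$ ($V = \left(-1\right) \left(-27\right) = 27$)
$N{\left(w \right)} = 216$ ($N{\left(w \right)} = \left(-3 - 96\right) + 315 = -99 + 315 = 216$)
$A = - \frac{608605}{124248536564}$ ($A = \frac{1}{-204153 + \frac{1}{216 + 608389}} = \frac{1}{-204153 + \frac{1}{608605}} = \frac{1}{- \frac{124248536564}{608605}} = - \frac{608605}{124248536564} \approx -4.8983 \cdot 10^{-6}$)
$\frac{1}{A} = \frac{1}{- \frac{608605}{124248536564}} = - \frac{124248536564}{608605}$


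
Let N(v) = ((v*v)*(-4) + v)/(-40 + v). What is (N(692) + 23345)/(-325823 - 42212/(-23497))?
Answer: -26054601456/415966264499 ≈ -0.062636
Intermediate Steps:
N(v) = (v - 4*v²)/(-40 + v) (N(v) = (v²*(-4) + v)/(-40 + v) = (-4*v² + v)/(-40 + v) = (v - 4*v²)/(-40 + v))
(N(692) + 23345)/(-325823 - 42212/(-23497)) = (692*(1 - 4*692)/(-40 + 692) + 23345)/(-325823 - 42212/(-23497)) = (692*(1 - 2768)/652 + 23345)/(-325823 - 42212*(-1/23497)) = (692*(1/652)*(-2767) + 23345)/(-325823 + 42212/23497) = (-478691/163 + 23345)/(-7655820819/23497) = (3326544/163)*(-23497/7655820819) = -26054601456/415966264499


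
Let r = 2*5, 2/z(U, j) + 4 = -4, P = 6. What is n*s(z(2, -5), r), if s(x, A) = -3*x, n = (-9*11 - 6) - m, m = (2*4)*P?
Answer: -459/4 ≈ -114.75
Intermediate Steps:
m = 48 (m = (2*4)*6 = 8*6 = 48)
z(U, j) = -¼ (z(U, j) = 2/(-4 - 4) = 2/(-8) = 2*(-⅛) = -¼)
r = 10
n = -153 (n = (-9*11 - 6) - 1*48 = (-99 - 6) - 48 = -105 - 48 = -153)
n*s(z(2, -5), r) = -(-459)*(-1)/4 = -153*¾ = -459/4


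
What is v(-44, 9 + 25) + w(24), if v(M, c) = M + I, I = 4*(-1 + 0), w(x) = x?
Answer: -24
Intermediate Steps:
I = -4 (I = 4*(-1) = -4)
v(M, c) = -4 + M (v(M, c) = M - 4 = -4 + M)
v(-44, 9 + 25) + w(24) = (-4 - 44) + 24 = -48 + 24 = -24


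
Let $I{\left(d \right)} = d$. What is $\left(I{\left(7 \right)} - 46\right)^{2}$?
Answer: $1521$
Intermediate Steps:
$\left(I{\left(7 \right)} - 46\right)^{2} = \left(7 - 46\right)^{2} = \left(-39\right)^{2} = 1521$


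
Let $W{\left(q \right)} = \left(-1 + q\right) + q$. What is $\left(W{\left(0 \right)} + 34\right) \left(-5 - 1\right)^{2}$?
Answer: $1188$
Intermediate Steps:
$W{\left(q \right)} = -1 + 2 q$
$\left(W{\left(0 \right)} + 34\right) \left(-5 - 1\right)^{2} = \left(\left(-1 + 2 \cdot 0\right) + 34\right) \left(-5 - 1\right)^{2} = \left(\left(-1 + 0\right) + 34\right) \left(-6\right)^{2} = \left(-1 + 34\right) 36 = 33 \cdot 36 = 1188$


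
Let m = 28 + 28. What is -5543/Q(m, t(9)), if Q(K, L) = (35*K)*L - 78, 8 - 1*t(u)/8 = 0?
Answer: -5543/125362 ≈ -0.044216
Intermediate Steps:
t(u) = 64 (t(u) = 64 - 8*0 = 64 + 0 = 64)
m = 56
Q(K, L) = -78 + 35*K*L (Q(K, L) = 35*K*L - 78 = -78 + 35*K*L)
-5543/Q(m, t(9)) = -5543/(-78 + 35*56*64) = -5543/(-78 + 125440) = -5543/125362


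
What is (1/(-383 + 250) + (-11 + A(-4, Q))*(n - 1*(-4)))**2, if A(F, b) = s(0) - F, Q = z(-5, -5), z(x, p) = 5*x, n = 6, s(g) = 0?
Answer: 86694721/17689 ≈ 4901.1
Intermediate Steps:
Q = -25 (Q = 5*(-5) = -25)
A(F, b) = -F (A(F, b) = 0 - F = -F)
(1/(-383 + 250) + (-11 + A(-4, Q))*(n - 1*(-4)))**2 = (1/(-383 + 250) + (-11 - 1*(-4))*(6 - 1*(-4)))**2 = (1/(-133) + (-11 + 4)*(6 + 4))**2 = (-1/133 - 7*10)**2 = (-1/133 - 70)**2 = (-9311/133)**2 = 86694721/17689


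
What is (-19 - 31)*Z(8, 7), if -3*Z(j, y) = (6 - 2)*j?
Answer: 1600/3 ≈ 533.33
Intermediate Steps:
Z(j, y) = -4*j/3 (Z(j, y) = -(6 - 2)*j/3 = -4*j/3)
(-19 - 31)*Z(8, 7) = (-19 - 31)*(-4/3*8) = -50*(-32/3) = 1600/3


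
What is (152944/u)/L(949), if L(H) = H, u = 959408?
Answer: 9559/56904887 ≈ 0.00016798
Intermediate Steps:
(152944/u)/L(949) = (152944/959408)/949 = (152944*(1/959408))*(1/949) = (9559/59963)*(1/949) = 9559/56904887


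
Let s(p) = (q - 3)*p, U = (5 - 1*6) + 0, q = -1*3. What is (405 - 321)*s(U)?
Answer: 504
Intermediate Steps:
q = -3
U = -1 (U = (5 - 6) + 0 = -1 + 0 = -1)
s(p) = -6*p (s(p) = (-3 - 3)*p = -6*p)
(405 - 321)*s(U) = (405 - 321)*(-6*(-1)) = 84*6 = 504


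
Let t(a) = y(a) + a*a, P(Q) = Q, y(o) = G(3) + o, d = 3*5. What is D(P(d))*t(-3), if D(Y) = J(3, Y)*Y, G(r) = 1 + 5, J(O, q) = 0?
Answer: 0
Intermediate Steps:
d = 15
G(r) = 6
y(o) = 6 + o
D(Y) = 0 (D(Y) = 0*Y = 0)
t(a) = 6 + a + a**2 (t(a) = (6 + a) + a*a = (6 + a) + a**2 = 6 + a + a**2)
D(P(d))*t(-3) = 0*(6 - 3 + (-3)**2) = 0*(6 - 3 + 9) = 0*12 = 0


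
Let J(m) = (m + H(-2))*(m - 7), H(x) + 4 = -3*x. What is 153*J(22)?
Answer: 55080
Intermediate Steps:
H(x) = -4 - 3*x
J(m) = (-7 + m)*(2 + m) (J(m) = (m + (-4 - 3*(-2)))*(m - 7) = (m + (-4 + 6))*(-7 + m) = (m + 2)*(-7 + m) = (2 + m)*(-7 + m) = (-7 + m)*(2 + m))
153*J(22) = 153*(-14 + 22² - 5*22) = 153*(-14 + 484 - 110) = 153*360 = 55080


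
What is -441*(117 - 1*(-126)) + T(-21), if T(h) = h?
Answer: -107184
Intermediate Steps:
-441*(117 - 1*(-126)) + T(-21) = -441*(117 - 1*(-126)) - 21 = -441*(117 + 126) - 21 = -441*243 - 21 = -107163 - 21 = -107184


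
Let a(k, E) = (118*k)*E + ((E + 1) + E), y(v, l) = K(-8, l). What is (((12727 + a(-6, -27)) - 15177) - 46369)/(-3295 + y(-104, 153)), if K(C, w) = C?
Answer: 29756/3303 ≈ 9.0088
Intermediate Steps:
y(v, l) = -8
a(k, E) = 1 + 2*E + 118*E*k (a(k, E) = 118*E*k + ((1 + E) + E) = 118*E*k + (1 + 2*E) = 1 + 2*E + 118*E*k)
(((12727 + a(-6, -27)) - 15177) - 46369)/(-3295 + y(-104, 153)) = (((12727 + (1 + 2*(-27) + 118*(-27)*(-6))) - 15177) - 46369)/(-3295 - 8) = (((12727 + (1 - 54 + 19116)) - 15177) - 46369)/(-3303) = (((12727 + 19063) - 15177) - 46369)*(-1/3303) = ((31790 - 15177) - 46369)*(-1/3303) = (16613 - 46369)*(-1/3303) = -29756*(-1/3303) = 29756/3303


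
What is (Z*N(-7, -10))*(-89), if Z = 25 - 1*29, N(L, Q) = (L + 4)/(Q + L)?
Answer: 1068/17 ≈ 62.824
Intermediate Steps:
N(L, Q) = (4 + L)/(L + Q)
Z = -4 (Z = 25 - 29 = -4)
(Z*N(-7, -10))*(-89) = -4*(4 - 7)/(-7 - 10)*(-89) = -4*(-3)/(-17)*(-89) = -(-4)*(-3)/17*(-89) = -4*3/17*(-89) = -12/17*(-89) = 1068/17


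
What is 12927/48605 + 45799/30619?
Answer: 2621872208/1488236495 ≈ 1.7617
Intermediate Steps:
12927/48605 + 45799/30619 = 2621872208/1488236495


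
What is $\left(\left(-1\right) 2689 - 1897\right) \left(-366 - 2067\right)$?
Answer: $11157738$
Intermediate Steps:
$\left(\left(-1\right) 2689 - 1897\right) \left(-366 - 2067\right) = \left(-2689 - 1897\right) \left(-2433\right) = \left(-4586\right) \left(-2433\right) = 11157738$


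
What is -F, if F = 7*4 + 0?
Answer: -28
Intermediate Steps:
F = 28 (F = 28 + 0 = 28)
-F = -1*28 = -28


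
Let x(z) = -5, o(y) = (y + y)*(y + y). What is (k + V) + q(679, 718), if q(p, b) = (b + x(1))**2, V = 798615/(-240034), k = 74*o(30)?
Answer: 185970103531/240034 ≈ 7.7477e+5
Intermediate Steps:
o(y) = 4*y**2 (o(y) = (2*y)*(2*y) = 4*y**2)
k = 266400 (k = 74*(4*30**2) = 74*(4*900) = 74*3600 = 266400)
V = -798615/240034 (V = 798615*(-1/240034) = -798615/240034 ≈ -3.3271)
q(p, b) = (-5 + b)**2 (q(p, b) = (b - 5)**2 = (-5 + b)**2)
(k + V) + q(679, 718) = (266400 - 798615/240034) + (-5 + 718)**2 = 63944258985/240034 + 713**2 = 63944258985/240034 + 508369 = 185970103531/240034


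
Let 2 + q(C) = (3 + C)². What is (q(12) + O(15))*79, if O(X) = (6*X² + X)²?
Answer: 147212392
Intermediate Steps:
q(C) = -2 + (3 + C)²
O(X) = (X + 6*X²)²
(q(12) + O(15))*79 = ((-2 + (3 + 12)²) + 15²*(1 + 6*15)²)*79 = ((-2 + 15²) + 225*(1 + 90)²)*79 = ((-2 + 225) + 225*91²)*79 = (223 + 225*8281)*79 = (223 + 1863225)*79 = 1863448*79 = 147212392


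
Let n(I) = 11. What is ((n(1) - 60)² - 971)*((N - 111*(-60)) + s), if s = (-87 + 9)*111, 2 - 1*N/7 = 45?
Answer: -3287570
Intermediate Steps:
N = -301 (N = 14 - 7*45 = 14 - 315 = -301)
s = -8658 (s = -78*111 = -8658)
((n(1) - 60)² - 971)*((N - 111*(-60)) + s) = ((11 - 60)² - 971)*((-301 - 111*(-60)) - 8658) = ((-49)² - 971)*((-301 + 6660) - 8658) = (2401 - 971)*(6359 - 8658) = 1430*(-2299) = -3287570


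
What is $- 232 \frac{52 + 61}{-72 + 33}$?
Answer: $\frac{26216}{39} \approx 672.21$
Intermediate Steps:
$- 232 \frac{52 + 61}{-72 + 33} = - 232 \frac{113}{-39} = - 232 \cdot 113 \left(- \frac{1}{39}\right) = \left(-232\right) \left(- \frac{113}{39}\right) = \frac{26216}{39}$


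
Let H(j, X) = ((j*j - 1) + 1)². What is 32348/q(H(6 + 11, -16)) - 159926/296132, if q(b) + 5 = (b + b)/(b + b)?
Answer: -1197489705/148066 ≈ -8087.5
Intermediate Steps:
H(j, X) = j⁴ (H(j, X) = ((j² - 1) + 1)² = ((-1 + j²) + 1)² = (j²)² = j⁴)
q(b) = -4 (q(b) = -5 + (b + b)/(b + b) = -5 + (2*b)/((2*b)) = -5 + (2*b)*(1/(2*b)) = -5 + 1 = -4)
32348/q(H(6 + 11, -16)) - 159926/296132 = 32348/(-4) - 159926/296132 = 32348*(-¼) - 159926*1/296132 = -8087 - 79963/148066 = -1197489705/148066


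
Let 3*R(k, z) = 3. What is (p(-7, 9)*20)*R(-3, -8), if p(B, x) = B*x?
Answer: -1260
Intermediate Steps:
R(k, z) = 1 (R(k, z) = (⅓)*3 = 1)
(p(-7, 9)*20)*R(-3, -8) = (-7*9*20)*1 = -63*20*1 = -1260*1 = -1260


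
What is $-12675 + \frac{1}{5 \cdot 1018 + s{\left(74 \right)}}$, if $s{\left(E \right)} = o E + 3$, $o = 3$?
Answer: $- \frac{67367624}{5315} \approx -12675.0$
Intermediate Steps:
$s{\left(E \right)} = 3 + 3 E$ ($s{\left(E \right)} = 3 E + 3 = 3 + 3 E$)
$-12675 + \frac{1}{5 \cdot 1018 + s{\left(74 \right)}} = -12675 + \frac{1}{5 \cdot 1018 + \left(3 + 3 \cdot 74\right)} = -12675 + \frac{1}{5090 + \left(3 + 222\right)} = -12675 + \frac{1}{5090 + 225} = -12675 + \frac{1}{5315} = - \frac{67367624}{5315}$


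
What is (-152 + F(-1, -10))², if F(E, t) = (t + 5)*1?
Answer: 24649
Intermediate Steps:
F(E, t) = 5 + t (F(E, t) = (5 + t)*1 = 5 + t)
(-152 + F(-1, -10))² = (-152 + (5 - 10))² = (-152 - 5)² = (-157)² = 24649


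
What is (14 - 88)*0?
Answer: 0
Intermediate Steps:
(14 - 88)*0 = -74*0 = 0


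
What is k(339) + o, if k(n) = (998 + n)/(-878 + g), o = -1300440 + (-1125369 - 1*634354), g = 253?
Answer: -1912603212/625 ≈ -3.0602e+6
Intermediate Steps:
o = -3060163 (o = -1300440 + (-1125369 - 634354) = -1300440 - 1759723 = -3060163)
k(n) = -998/625 - n/625 (k(n) = (998 + n)/(-878 + 253) = (998 + n)/(-625) = (998 + n)*(-1/625) = -998/625 - n/625)
k(339) + o = (-998/625 - 1/625*339) - 3060163 = (-998/625 - 339/625) - 3060163 = -1337/625 - 3060163 = -1912603212/625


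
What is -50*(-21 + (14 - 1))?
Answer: 400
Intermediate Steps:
-50*(-21 + (14 - 1)) = -50*(-21 + 13) = -50*(-8) = 400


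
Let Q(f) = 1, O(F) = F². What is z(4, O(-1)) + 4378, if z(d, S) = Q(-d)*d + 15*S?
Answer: 4397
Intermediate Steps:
z(d, S) = d + 15*S (z(d, S) = 1*d + 15*S = d + 15*S)
z(4, O(-1)) + 4378 = (4 + 15*(-1)²) + 4378 = (4 + 15*1) + 4378 = (4 + 15) + 4378 = 19 + 4378 = 4397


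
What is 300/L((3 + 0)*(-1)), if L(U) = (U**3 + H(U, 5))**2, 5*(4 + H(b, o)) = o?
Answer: 1/3 ≈ 0.33333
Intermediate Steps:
H(b, o) = -4 + o/5
L(U) = (-3 + U**3)**2 (L(U) = (U**3 + (-4 + (1/5)*5))**2 = (U**3 + (-4 + 1))**2 = (U**3 - 3)**2 = (-3 + U**3)**2)
300/L((3 + 0)*(-1)) = 300/((-3 + ((3 + 0)*(-1))**3)**2) = 300/((-3 + (3*(-1))**3)**2) = 300/((-3 + (-3)**3)**2) = 300/((-3 - 27)**2) = 300/((-30)**2) = 300/900 = 300*(1/900) = 1/3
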